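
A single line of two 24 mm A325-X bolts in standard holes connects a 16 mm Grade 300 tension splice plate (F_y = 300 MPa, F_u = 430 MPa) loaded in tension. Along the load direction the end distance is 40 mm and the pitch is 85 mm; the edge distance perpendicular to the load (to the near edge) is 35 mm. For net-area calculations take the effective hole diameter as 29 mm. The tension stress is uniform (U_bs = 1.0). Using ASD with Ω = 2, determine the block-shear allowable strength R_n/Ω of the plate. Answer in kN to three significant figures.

Shear plane L_v = 40 + 1·85 = 125 mm; A_gv = 125 × 16 = 2000 mm².
A_nv = (125 − 1.5·29) × 16 = 1304 mm².
A_nt = (35 − 0.5·29) × 16 = 328 mm².
0.6 F_u A_nv = 336.4 kN; 0.6 F_y A_gv = 360 kN → shear rupture governs the shear term.
R_n = 336.4 + 1.0 × 430 × 328 / 1000 = 477.5 kN.
Allowable strength R_n/Ω = 477.5 / 2 = 239 kN.

239 kN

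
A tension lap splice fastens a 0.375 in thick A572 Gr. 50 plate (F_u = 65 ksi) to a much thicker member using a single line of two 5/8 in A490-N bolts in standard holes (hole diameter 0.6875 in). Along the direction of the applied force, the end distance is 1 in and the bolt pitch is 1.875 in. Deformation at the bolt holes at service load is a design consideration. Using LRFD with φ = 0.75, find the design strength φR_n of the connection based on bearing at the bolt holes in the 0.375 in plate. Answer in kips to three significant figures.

Per bolt r_n = 1.2 l_c t F_u ≤ 2.4 d t F_u; upper limit = 2.4 × 0.625 × 0.375 × 65 = 36.56 kips.
Edge bolt: l_c = 1 − 0.6875/2 = 0.6562 in → 1.2 × 0.6562 × 0.375 × 65 = 19.2 → r_n = 19.2 kips.
Interior bolts: l_c = 1.875 − 0.6875 = 1.188 in → 1.2 × 1.188 × 0.375 × 65 = 34.73 → r_n = 34.73 kips.
R_n = 1 × 19.2 + 1 × 34.73 = 53.93 kips.
Design strength φR_n = 0.75 × 53.93 = 40.4 kips.

40.4 kips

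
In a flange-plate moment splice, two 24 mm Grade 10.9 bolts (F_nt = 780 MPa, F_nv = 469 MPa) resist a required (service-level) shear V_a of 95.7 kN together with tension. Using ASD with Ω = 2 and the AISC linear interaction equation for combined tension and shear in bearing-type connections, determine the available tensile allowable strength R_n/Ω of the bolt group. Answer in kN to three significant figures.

A_b = π·24²/4 = 452.4 mm²; f_rv = 95.7 × 1000 / (2 × 452.4) = 105.8 MPa.
F'_nt = 1.3 F_nt − (Ω F_nt / F_nv) f_rv = 1.3·780 − (2·780/469)·105.8 = 662.2 MPa, capped at F_nt → F'_nt = 662.2 MPa.
R_n = F'_nt · A_b · n = 662.2 × 452.4 × 2 / 1000 = 599.1 kN.
Allowable strength R_n/Ω = 599.1 / 2 = 300 kN.

300 kN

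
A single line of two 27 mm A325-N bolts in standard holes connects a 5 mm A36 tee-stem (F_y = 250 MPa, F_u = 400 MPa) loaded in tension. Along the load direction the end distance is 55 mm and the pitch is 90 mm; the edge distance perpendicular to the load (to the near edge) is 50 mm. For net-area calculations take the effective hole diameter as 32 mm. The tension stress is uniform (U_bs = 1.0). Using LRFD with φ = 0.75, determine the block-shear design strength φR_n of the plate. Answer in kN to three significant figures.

Shear plane L_v = 55 + 1·90 = 145 mm; A_gv = 145 × 5 = 725 mm².
A_nv = (145 − 1.5·32) × 5 = 485 mm².
A_nt = (50 − 0.5·32) × 5 = 170 mm².
0.6 F_u A_nv = 116.4 kN; 0.6 F_y A_gv = 108.8 kN → shear yielding governs the shear term.
R_n = 108.8 + 1.0 × 400 × 170 / 1000 = 176.8 kN.
Design strength φR_n = 0.75 × 176.8 = 133 kN.

133 kN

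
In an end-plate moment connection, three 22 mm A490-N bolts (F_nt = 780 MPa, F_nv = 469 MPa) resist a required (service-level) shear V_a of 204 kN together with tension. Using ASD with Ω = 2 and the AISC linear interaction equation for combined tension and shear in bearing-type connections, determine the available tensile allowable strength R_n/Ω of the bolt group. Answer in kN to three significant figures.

239 kN

A_b = π·22²/4 = 380.1 mm²; f_rv = 204 × 1000 / (3 × 380.1) = 178.9 MPa.
F'_nt = 1.3 F_nt − (Ω F_nt / F_nv) f_rv = 1.3·780 − (2·780/469)·178.9 = 419 MPa, capped at F_nt → F'_nt = 419 MPa.
R_n = F'_nt · A_b · n = 419 × 380.1 × 3 / 1000 = 477.8 kN.
Allowable strength R_n/Ω = 477.8 / 2 = 239 kN.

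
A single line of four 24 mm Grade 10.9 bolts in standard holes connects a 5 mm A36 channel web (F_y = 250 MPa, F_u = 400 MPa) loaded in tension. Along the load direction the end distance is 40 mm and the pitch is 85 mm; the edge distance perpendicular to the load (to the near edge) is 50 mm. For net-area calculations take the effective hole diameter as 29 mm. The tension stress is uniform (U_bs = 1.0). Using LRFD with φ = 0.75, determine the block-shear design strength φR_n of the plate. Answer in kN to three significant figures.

219 kN

Shear plane L_v = 40 + 3·85 = 295 mm; A_gv = 295 × 5 = 1475 mm².
A_nv = (295 − 3.5·29) × 5 = 967.5 mm².
A_nt = (50 − 0.5·29) × 5 = 177.5 mm².
0.6 F_u A_nv = 232.2 kN; 0.6 F_y A_gv = 221.2 kN → shear yielding governs the shear term.
R_n = 221.2 + 1.0 × 400 × 177.5 / 1000 = 292.2 kN.
Design strength φR_n = 0.75 × 292.2 = 219 kN.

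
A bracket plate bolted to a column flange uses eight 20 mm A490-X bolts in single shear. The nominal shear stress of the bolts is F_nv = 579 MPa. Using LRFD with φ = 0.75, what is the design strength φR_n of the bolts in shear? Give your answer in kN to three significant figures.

A_b = π × 20² / 4 = 314.2 mm².
R_n = F_nv · A_b · n · n_s = 579 × 314.2 × 8 × 1 / 1000 = 1455 kN.
Design strength φR_n = 0.75 × 1455 = 1090 kN.

1090 kN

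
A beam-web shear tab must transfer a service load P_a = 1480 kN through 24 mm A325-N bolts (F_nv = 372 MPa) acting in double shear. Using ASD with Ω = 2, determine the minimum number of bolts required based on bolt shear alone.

A_b = π·24²/4 = 452.4 mm².
Per-bolt allowable strength R_n/Ω = 372 × 452.4 × 2 / 1000 / 2 = 168.3 kN.
n ≥ 1480 / 168.3 = 8.794 → use 9 bolts.

9 bolts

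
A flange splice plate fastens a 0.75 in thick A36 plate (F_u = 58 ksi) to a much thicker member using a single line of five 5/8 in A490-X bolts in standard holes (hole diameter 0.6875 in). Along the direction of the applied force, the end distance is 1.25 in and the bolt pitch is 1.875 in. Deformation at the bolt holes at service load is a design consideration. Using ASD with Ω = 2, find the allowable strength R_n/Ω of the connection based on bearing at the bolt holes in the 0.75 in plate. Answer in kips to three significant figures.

Per bolt r_n = 1.2 l_c t F_u ≤ 2.4 d t F_u; upper limit = 2.4 × 0.625 × 0.75 × 58 = 65.25 kips.
Edge bolt: l_c = 1.25 − 0.6875/2 = 0.9062 in → 1.2 × 0.9062 × 0.75 × 58 = 47.31 → r_n = 47.31 kips.
Interior bolts: l_c = 1.875 − 0.6875 = 1.188 in → 1.2 × 1.188 × 0.75 × 58 = 61.99 → r_n = 61.99 kips.
R_n = 1 × 47.31 + 4 × 61.99 = 295.3 kips.
Allowable strength R_n/Ω = 295.3 / 2 = 148 kips.

148 kips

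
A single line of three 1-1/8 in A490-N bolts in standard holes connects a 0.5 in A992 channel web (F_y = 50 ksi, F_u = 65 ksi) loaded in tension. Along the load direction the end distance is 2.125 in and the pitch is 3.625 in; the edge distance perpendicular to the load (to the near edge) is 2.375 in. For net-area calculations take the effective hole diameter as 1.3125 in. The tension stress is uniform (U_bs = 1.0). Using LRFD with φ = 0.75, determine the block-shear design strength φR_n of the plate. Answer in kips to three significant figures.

131 kips

Shear plane L_v = 2.125 + 2·3.625 = 9.375 in; A_gv = 9.375 × 0.5 = 4.688 in².
A_nv = (9.375 − 2.5·1.3125) × 0.5 = 3.047 in².
A_nt = (2.375 − 0.5·1.3125) × 0.5 = 0.8594 in².
0.6 F_u A_nv = 118.8 kips; 0.6 F_y A_gv = 140.6 kips → shear rupture governs the shear term.
R_n = 118.8 + 1.0 × 65 × 0.8594 = 174.7 kips.
Design strength φR_n = 0.75 × 174.7 = 131 kips.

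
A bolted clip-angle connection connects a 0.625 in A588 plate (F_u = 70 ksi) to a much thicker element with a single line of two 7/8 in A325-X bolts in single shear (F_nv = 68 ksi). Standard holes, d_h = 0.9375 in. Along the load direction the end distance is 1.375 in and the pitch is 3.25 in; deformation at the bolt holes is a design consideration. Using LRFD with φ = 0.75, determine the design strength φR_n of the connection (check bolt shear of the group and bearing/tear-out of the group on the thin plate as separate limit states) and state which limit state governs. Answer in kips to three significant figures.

Bolt shear: A_b = π·0.875²/4 = 0.6013 in²; R_n = 68 × 0.6013 × 2 × 1 = 81.78 kips → 0.75 × 81.78 = 61.3 kips.
Bearing (1.2 l_c t F_u ≤ 2.4 d t F_u): upper limit = 2.4·0.875·0.625·70 = 91.88 kips.
  Edge l_c = 1.375 − 0.9375/2 = 0.9062 → r_n = 47.58 kips; interior l_c = 3.25 − 0.9375 = 2.312 → r_n = 91.88 kips.
  R_n,bearing = 1·47.58 + 1·91.88 = 139.5 kips → 0.75 × 139.5 = 105 kips.
Bolt shear governs: 61.3 kips.

61.3 kips (bolt shear governs)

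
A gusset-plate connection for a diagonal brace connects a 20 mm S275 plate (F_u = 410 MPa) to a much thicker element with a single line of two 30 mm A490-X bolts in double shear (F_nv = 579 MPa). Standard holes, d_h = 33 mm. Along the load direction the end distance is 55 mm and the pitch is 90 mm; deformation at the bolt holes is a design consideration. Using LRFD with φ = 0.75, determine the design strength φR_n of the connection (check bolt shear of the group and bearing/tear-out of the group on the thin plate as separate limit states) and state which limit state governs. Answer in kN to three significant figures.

705 kN (bearing governs)

Bolt shear: A_b = π·30²/4 = 706.9 mm²; R_n = 579 × 706.9 × 2 × 2 / 1000 = 1637 kN → 0.75 × 1637 = 1230 kN.
Bearing (1.2 l_c t F_u ≤ 2.4 d t F_u): upper limit = 2.4·30·20·410 / 1000 = 590.4 kN.
  Edge l_c = 55 − 33/2 = 38.5 → r_n = 378.8 kN; interior l_c = 90 − 33 = 57 → r_n = 560.9 kN.
  R_n,bearing = 1·378.8 + 1·560.9 = 939.7 kN → 0.75 × 939.7 = 705 kN.
Bearing governs: 705 kN.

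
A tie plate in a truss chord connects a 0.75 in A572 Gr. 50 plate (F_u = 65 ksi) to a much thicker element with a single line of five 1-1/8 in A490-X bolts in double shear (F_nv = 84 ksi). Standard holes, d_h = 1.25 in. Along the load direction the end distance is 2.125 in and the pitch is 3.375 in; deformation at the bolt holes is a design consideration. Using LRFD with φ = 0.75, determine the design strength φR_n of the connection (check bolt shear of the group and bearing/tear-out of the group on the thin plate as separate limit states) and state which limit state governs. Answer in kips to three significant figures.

Bolt shear: A_b = π·1.125²/4 = 0.994 in²; R_n = 84 × 0.994 × 5 × 2 = 835 kips → 0.75 × 835 = 626 kips.
Bearing (1.2 l_c t F_u ≤ 2.4 d t F_u): upper limit = 2.4·1.125·0.75·65 = 131.6 kips.
  Edge l_c = 2.125 − 1.25/2 = 1.5 → r_n = 87.75 kips; interior l_c = 3.375 − 1.25 = 2.125 → r_n = 124.3 kips.
  R_n,bearing = 1·87.75 + 4·124.3 = 585 kips → 0.75 × 585 = 439 kips.
Bearing governs: 439 kips.

439 kips (bearing governs)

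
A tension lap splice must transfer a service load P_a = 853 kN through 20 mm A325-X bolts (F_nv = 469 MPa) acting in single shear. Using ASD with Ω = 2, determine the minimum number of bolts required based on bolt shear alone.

A_b = π·20²/4 = 314.2 mm².
Per-bolt allowable strength R_n/Ω = 469 × 314.2 × 1 / 1000 / 2 = 73.67 kN.
n ≥ 853 / 73.67 = 11.58 → use 12 bolts.

12 bolts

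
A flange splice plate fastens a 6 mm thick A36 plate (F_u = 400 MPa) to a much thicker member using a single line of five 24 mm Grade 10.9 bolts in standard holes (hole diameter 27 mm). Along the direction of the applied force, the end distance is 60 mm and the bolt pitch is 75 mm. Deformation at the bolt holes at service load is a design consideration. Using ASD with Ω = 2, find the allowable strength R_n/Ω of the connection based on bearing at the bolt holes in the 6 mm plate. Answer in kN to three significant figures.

Per bolt r_n = 1.2 l_c t F_u ≤ 2.4 d t F_u; upper limit = 2.4 × 24 × 6 × 400 / 1000 = 138.2 kN.
Edge bolt: l_c = 60 − 27/2 = 46.5 mm → 1.2 × 46.5 × 6 × 400 / 1000 = 133.9 → r_n = 133.9 kN.
Interior bolts: l_c = 75 − 27 = 48 mm → 1.2 × 48 × 6 × 400 / 1000 = 138.2 → r_n = 138.2 kN.
R_n = 1 × 133.9 + 4 × 138.2 = 686.9 kN.
Allowable strength R_n/Ω = 686.9 / 2 = 343 kN.

343 kN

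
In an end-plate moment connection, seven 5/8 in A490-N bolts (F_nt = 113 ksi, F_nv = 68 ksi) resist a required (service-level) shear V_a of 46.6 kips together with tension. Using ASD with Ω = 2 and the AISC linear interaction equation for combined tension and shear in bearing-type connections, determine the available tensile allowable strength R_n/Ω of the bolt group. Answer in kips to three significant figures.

80.3 kips

A_b = π·0.625²/4 = 0.3068 in²; f_rv = 46.6 / (7 × 0.3068) = 21.7 ksi.
F'_nt = 1.3 F_nt − (Ω F_nt / F_nv) f_rv = 1.3·113 − (2·113/68)·21.7 = 74.78 ksi, capped at F_nt → F'_nt = 74.78 ksi.
R_n = F'_nt · A_b · n = 74.78 × 0.3068 × 7 = 160.6 kips.
Allowable strength R_n/Ω = 160.6 / 2 = 80.3 kips.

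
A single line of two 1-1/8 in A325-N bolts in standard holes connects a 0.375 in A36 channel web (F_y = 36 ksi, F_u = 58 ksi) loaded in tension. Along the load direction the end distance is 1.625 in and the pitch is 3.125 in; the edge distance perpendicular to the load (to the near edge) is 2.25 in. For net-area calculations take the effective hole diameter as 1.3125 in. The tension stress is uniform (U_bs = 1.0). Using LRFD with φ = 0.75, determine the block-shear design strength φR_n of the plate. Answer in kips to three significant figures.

Shear plane L_v = 1.625 + 1·3.125 = 4.75 in; A_gv = 4.75 × 0.375 = 1.781 in².
A_nv = (4.75 − 1.5·1.3125) × 0.375 = 1.043 in².
A_nt = (2.25 − 0.5·1.3125) × 0.375 = 0.5977 in².
0.6 F_u A_nv = 36.3 kips; 0.6 F_y A_gv = 38.47 kips → shear rupture governs the shear term.
R_n = 36.3 + 1.0 × 58 × 0.5977 = 70.96 kips.
Design strength φR_n = 0.75 × 70.96 = 53.2 kips.

53.2 kips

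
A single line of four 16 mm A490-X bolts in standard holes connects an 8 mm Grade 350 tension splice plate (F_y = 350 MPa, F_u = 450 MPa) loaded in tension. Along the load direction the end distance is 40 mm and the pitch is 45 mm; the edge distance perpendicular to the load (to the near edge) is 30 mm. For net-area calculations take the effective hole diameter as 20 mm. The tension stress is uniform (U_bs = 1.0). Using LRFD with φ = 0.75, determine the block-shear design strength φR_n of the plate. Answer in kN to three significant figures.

Shear plane L_v = 40 + 3·45 = 175 mm; A_gv = 175 × 8 = 1400 mm².
A_nv = (175 − 3.5·20) × 8 = 840 mm².
A_nt = (30 − 0.5·20) × 8 = 160 mm².
0.6 F_u A_nv = 226.8 kN; 0.6 F_y A_gv = 294 kN → shear rupture governs the shear term.
R_n = 226.8 + 1.0 × 450 × 160 / 1000 = 298.8 kN.
Design strength φR_n = 0.75 × 298.8 = 224 kN.

224 kN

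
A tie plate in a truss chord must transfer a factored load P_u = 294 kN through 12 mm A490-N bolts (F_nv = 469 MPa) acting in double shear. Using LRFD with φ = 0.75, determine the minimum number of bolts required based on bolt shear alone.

4 bolts

A_b = π·12²/4 = 113.1 mm².
Per-bolt design strength φR_n = 0.75 × 469 × 113.1 × 2 / 1000 = 79.56 kN.
n ≥ 294 / 79.56 = 3.695 → use 4 bolts.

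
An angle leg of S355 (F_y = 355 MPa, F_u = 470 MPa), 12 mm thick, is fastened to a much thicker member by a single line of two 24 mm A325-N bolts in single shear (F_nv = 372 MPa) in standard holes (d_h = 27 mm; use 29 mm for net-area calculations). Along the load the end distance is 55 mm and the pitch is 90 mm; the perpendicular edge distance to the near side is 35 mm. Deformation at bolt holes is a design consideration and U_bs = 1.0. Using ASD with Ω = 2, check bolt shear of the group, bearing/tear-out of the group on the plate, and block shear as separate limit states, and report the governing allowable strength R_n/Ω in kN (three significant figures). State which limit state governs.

Bolt shear: A_b = π·24²/4 = 452.4 mm²; R_n = 372 × 452.4 × 2 × 1 / 1000 = 336.6 kN → 336.6 / 2 = 168 kN.
Bearing: edge l_c = 41.5, r_n = 280.9 kN; interior l_c = 63, r_n = 324.9 kN; R_n = 280.9 + 1·324.9 = 605.7 kN → 303 kN.
Block shear: A_gv = 1740, A_nv = 1218, A_nt = 246 mm²; R_n = min(0.6F_uA_nv, 0.6F_yA_gv) + U_bs·F_u·A_nt = 459.1 kN → 230 kN.
Bolt shear governs: 168 kN.

168 kN (bolt shear governs)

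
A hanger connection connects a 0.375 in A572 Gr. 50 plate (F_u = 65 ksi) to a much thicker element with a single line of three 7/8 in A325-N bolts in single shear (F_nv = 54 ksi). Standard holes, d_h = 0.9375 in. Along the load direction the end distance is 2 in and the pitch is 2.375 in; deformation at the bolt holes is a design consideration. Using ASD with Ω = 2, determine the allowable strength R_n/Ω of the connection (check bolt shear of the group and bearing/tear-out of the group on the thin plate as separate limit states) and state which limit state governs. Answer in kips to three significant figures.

48.7 kips (bolt shear governs)

Bolt shear: A_b = π·0.875²/4 = 0.6013 in²; R_n = 54 × 0.6013 × 3 × 1 = 97.41 kips → 97.41 / 2 = 48.7 kips.
Bearing (1.2 l_c t F_u ≤ 2.4 d t F_u): upper limit = 2.4·0.875·0.375·65 = 51.19 kips.
  Edge l_c = 2 − 0.9375/2 = 1.531 → r_n = 44.79 kips; interior l_c = 2.375 − 0.9375 = 1.438 → r_n = 42.05 kips.
  R_n,bearing = 1·44.79 + 2·42.05 = 128.9 kips → 128.9 / 2 = 64.4 kips.
Bolt shear governs: 48.7 kips.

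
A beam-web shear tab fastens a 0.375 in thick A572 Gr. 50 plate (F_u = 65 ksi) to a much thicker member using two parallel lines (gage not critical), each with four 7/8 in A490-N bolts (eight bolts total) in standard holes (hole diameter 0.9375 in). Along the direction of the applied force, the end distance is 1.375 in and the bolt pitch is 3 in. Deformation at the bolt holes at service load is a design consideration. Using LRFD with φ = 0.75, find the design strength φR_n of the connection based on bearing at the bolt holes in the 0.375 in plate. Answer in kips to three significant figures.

270 kips

Per bolt r_n = 1.2 l_c t F_u ≤ 2.4 d t F_u; upper limit = 2.4 × 0.875 × 0.375 × 65 = 51.19 kips.
Edge bolt: l_c = 1.375 − 0.9375/2 = 0.9062 in → 1.2 × 0.9062 × 0.375 × 65 = 26.51 → r_n = 26.51 kips.
Interior bolts: l_c = 3 − 0.9375 = 2.062 in → 1.2 × 2.062 × 0.375 × 65 = 60.33 → r_n = 51.19 kips.
R_n = 2 × 26.51 + 6 × 51.19 = 360.1 kips.
Design strength φR_n = 0.75 × 360.1 = 270 kips.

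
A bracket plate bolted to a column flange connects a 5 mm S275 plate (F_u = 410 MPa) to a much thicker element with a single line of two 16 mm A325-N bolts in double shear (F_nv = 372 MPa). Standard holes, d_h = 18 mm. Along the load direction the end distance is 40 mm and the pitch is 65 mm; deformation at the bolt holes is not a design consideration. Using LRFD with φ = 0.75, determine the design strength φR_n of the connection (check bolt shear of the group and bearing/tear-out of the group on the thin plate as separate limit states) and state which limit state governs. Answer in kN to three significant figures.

Bolt shear: A_b = π·16²/4 = 201.1 mm²; R_n = 372 × 201.1 × 2 × 2 / 1000 = 299.2 kN → 0.75 × 299.2 = 224 kN.
Bearing (1.5 l_c t F_u ≤ 3.0 d t F_u): upper limit = 3.0·16·5·410 / 1000 = 98.4 kN.
  Edge l_c = 40 − 18/2 = 31 → r_n = 95.33 kN; interior l_c = 65 − 18 = 47 → r_n = 98.4 kN.
  R_n,bearing = 1·95.33 + 1·98.4 = 193.7 kN → 0.75 × 193.7 = 145 kN.
Bearing governs: 145 kN.

145 kN (bearing governs)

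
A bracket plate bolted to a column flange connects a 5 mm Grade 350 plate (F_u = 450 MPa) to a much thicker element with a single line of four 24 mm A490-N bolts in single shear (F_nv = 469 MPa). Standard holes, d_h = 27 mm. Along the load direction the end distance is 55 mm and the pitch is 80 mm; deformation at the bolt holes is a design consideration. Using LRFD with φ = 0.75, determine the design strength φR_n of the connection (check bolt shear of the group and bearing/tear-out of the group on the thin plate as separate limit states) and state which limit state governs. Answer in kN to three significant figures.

Bolt shear: A_b = π·24²/4 = 452.4 mm²; R_n = 469 × 452.4 × 4 × 1 / 1000 = 848.7 kN → 0.75 × 848.7 = 637 kN.
Bearing (1.2 l_c t F_u ≤ 2.4 d t F_u): upper limit = 2.4·24·5·450 / 1000 = 129.6 kN.
  Edge l_c = 55 − 27/2 = 41.5 → r_n = 112 kN; interior l_c = 80 − 27 = 53 → r_n = 129.6 kN.
  R_n,bearing = 1·112 + 3·129.6 = 500.8 kN → 0.75 × 500.8 = 376 kN.
Bearing governs: 376 kN.

376 kN (bearing governs)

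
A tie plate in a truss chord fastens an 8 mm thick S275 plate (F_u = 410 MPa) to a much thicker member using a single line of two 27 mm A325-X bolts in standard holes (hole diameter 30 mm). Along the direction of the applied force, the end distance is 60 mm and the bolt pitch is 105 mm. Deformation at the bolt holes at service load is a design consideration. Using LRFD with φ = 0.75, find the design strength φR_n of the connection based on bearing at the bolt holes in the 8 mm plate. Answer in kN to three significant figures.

292 kN

Per bolt r_n = 1.2 l_c t F_u ≤ 2.4 d t F_u; upper limit = 2.4 × 27 × 8 × 410 / 1000 = 212.5 kN.
Edge bolt: l_c = 60 − 30/2 = 45 mm → 1.2 × 45 × 8 × 410 / 1000 = 177.1 → r_n = 177.1 kN.
Interior bolts: l_c = 105 − 30 = 75 mm → 1.2 × 75 × 8 × 410 / 1000 = 295.2 → r_n = 212.5 kN.
R_n = 1 × 177.1 + 1 × 212.5 = 389.7 kN.
Design strength φR_n = 0.75 × 389.7 = 292 kN.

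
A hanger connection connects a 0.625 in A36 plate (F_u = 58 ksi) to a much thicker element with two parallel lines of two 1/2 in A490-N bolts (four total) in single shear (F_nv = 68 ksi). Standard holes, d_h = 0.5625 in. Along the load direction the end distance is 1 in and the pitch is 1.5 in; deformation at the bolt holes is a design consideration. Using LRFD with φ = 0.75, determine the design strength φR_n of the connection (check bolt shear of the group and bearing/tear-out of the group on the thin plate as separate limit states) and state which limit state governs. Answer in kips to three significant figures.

Bolt shear: A_b = π·0.5²/4 = 0.1963 in²; R_n = 68 × 0.1963 × 4 × 1 = 53.41 kips → 0.75 × 53.41 = 40.1 kips.
Bearing (1.2 l_c t F_u ≤ 2.4 d t F_u): upper limit = 2.4·0.5·0.625·58 = 43.5 kips.
  Edge l_c = 1 − 0.5625/2 = 0.7188 → r_n = 31.27 kips; interior l_c = 1.5 − 0.5625 = 0.9375 → r_n = 40.78 kips.
  R_n,bearing = 2·31.27 + 2·40.78 = 144.1 kips → 0.75 × 144.1 = 108 kips.
Bolt shear governs: 40.1 kips.

40.1 kips (bolt shear governs)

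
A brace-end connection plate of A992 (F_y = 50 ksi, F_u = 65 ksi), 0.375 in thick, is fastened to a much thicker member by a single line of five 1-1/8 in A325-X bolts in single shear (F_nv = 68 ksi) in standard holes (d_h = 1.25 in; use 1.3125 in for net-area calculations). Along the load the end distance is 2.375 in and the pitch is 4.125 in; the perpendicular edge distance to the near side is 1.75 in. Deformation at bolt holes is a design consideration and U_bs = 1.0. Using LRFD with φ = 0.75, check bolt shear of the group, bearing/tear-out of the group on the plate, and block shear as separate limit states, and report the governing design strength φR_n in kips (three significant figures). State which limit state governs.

162 kips (block shear governs)

Bolt shear: A_b = π·1.125²/4 = 0.994 in²; R_n = 68 × 0.994 × 5 × 1 = 338 kips → 0.75 × 338 = 253 kips.
Bearing: edge l_c = 1.75, r_n = 51.19 kips; interior l_c = 2.875, r_n = 65.81 kips; R_n = 51.19 + 4·65.81 = 314.4 kips → 236 kips.
Block shear: A_gv = 7.078, A_nv = 4.863, A_nt = 0.4102 in²; R_n = min(0.6F_uA_nv, 0.6F_yA_gv) + U_bs·F_u·A_nt = 216.3 kips → 162 kips.
Block shear governs: 162 kips.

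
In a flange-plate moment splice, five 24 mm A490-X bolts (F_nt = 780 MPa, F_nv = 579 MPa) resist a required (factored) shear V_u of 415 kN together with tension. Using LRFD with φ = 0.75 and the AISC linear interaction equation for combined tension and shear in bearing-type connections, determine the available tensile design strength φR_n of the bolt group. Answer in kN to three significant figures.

A_b = π·24²/4 = 452.4 mm²; f_rv = 415 × 1000 / (5 × 452.4) = 183.5 MPa.
F'_nt = 1.3 F_nt − (F_nt / φF_nv) f_rv = 1.3·780 − (780/(0.75·579))·183.5 = 684.5 MPa, capped at F_nt → F'_nt = 684.5 MPa.
R_n = F'_nt · A_b · n = 684.5 × 452.4 × 5 / 1000 = 1548 kN.
Design strength φR_n = 0.75 × 1548 = 1160 kN.

1160 kN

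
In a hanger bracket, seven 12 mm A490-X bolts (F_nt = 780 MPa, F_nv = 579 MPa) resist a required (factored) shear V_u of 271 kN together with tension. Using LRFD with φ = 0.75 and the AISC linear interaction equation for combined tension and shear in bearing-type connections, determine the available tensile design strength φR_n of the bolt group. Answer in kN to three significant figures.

A_b = π·12²/4 = 113.1 mm²; f_rv = 271 × 1000 / (7 × 113.1) = 342.3 MPa.
F'_nt = 1.3 F_nt − (F_nt / φF_nv) f_rv = 1.3·780 − (780/(0.75·579))·342.3 = 399.1 MPa, capped at F_nt → F'_nt = 399.1 MPa.
R_n = F'_nt · A_b · n = 399.1 × 113.1 × 7 / 1000 = 316 kN.
Design strength φR_n = 0.75 × 316 = 237 kN.

237 kN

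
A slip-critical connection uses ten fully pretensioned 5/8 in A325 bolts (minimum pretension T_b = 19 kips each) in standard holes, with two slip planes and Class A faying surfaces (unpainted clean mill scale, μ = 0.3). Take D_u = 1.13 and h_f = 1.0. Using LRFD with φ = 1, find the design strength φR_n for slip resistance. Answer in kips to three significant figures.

129 kips

R_n = μ · D_u · h_f · T_b · n_s · n_b = 0.3 × 1.13 × 1.0 × 19 × 2 × 10 = 128.8 kips.
Design strength φR_n = 1 × 128.8 = 129 kips.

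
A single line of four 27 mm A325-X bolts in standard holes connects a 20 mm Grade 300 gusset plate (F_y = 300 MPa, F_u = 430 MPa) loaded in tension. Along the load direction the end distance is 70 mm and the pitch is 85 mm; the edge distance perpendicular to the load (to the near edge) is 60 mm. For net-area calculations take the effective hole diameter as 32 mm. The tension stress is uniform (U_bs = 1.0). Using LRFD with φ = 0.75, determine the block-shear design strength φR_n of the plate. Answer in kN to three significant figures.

Shear plane L_v = 70 + 3·85 = 325 mm; A_gv = 325 × 20 = 6500 mm².
A_nv = (325 − 3.5·32) × 20 = 4260 mm².
A_nt = (60 − 0.5·32) × 20 = 880 mm².
0.6 F_u A_nv = 1099 kN; 0.6 F_y A_gv = 1170 kN → shear rupture governs the shear term.
R_n = 1099 + 1.0 × 430 × 880 / 1000 = 1477 kN.
Design strength φR_n = 0.75 × 1477 = 1110 kN.

1110 kN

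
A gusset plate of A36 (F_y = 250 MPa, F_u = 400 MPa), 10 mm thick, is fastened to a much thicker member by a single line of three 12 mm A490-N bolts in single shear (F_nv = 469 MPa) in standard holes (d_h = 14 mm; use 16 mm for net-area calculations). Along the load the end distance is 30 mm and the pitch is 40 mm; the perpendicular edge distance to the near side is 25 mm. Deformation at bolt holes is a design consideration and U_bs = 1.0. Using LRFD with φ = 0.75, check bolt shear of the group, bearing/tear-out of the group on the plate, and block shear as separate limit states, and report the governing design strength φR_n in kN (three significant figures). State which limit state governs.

Bolt shear: A_b = π·12²/4 = 113.1 mm²; R_n = 469 × 113.1 × 3 × 1 / 1000 = 159.1 kN → 0.75 × 159.1 = 119 kN.
Bearing: edge l_c = 23, r_n = 110.4 kN; interior l_c = 26, r_n = 115.2 kN; R_n = 110.4 + 2·115.2 = 340.8 kN → 256 kN.
Block shear: A_gv = 1100, A_nv = 700, A_nt = 170 mm²; R_n = min(0.6F_uA_nv, 0.6F_yA_gv) + U_bs·F_u·A_nt = 233 kN → 175 kN.
Bolt shear governs: 119 kN.

119 kN (bolt shear governs)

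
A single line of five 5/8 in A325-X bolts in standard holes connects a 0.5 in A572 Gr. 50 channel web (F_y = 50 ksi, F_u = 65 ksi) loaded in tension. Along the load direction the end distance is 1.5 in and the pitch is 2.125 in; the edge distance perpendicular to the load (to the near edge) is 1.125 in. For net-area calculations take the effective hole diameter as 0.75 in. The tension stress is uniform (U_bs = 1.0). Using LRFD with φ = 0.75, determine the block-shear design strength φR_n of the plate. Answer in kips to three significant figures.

115 kips

Shear plane L_v = 1.5 + 4·2.125 = 10 in; A_gv = 10 × 0.5 = 5 in².
A_nv = (10 − 4.5·0.75) × 0.5 = 3.312 in².
A_nt = (1.125 − 0.5·0.75) × 0.5 = 0.375 in².
0.6 F_u A_nv = 129.2 kips; 0.6 F_y A_gv = 150 kips → shear rupture governs the shear term.
R_n = 129.2 + 1.0 × 65 × 0.375 = 153.6 kips.
Design strength φR_n = 0.75 × 153.6 = 115 kips.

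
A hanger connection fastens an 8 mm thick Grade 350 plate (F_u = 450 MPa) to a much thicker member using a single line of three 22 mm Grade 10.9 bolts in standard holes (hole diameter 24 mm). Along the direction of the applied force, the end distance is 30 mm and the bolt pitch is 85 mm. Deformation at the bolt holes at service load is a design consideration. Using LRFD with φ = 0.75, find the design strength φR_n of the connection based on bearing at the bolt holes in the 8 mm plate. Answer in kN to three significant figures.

343 kN

Per bolt r_n = 1.2 l_c t F_u ≤ 2.4 d t F_u; upper limit = 2.4 × 22 × 8 × 450 / 1000 = 190.1 kN.
Edge bolt: l_c = 30 − 24/2 = 18 mm → 1.2 × 18 × 8 × 450 / 1000 = 77.76 → r_n = 77.76 kN.
Interior bolts: l_c = 85 − 24 = 61 mm → 1.2 × 61 × 8 × 450 / 1000 = 263.5 → r_n = 190.1 kN.
R_n = 1 × 77.76 + 2 × 190.1 = 457.9 kN.
Design strength φR_n = 0.75 × 457.9 = 343 kN.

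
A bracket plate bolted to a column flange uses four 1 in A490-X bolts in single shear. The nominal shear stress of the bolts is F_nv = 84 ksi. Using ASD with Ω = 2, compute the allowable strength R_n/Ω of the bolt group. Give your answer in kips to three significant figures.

132 kips

A_b = π × 1² / 4 = 0.7854 in².
R_n = F_nv · A_b · n · n_s = 84 × 0.7854 × 4 × 1 = 263.9 kips.
Allowable strength R_n/Ω = 263.9 / 2 = 132 kips.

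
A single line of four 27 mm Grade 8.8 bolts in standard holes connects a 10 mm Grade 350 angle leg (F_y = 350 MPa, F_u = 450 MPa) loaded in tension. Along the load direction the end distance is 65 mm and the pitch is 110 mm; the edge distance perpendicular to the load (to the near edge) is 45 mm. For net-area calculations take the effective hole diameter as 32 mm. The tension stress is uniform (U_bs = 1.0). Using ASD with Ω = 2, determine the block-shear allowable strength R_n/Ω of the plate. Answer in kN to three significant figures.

Shear plane L_v = 65 + 3·110 = 395 mm; A_gv = 395 × 10 = 3950 mm².
A_nv = (395 − 3.5·32) × 10 = 2830 mm².
A_nt = (45 − 0.5·32) × 10 = 290 mm².
0.6 F_u A_nv = 764.1 kN; 0.6 F_y A_gv = 829.5 kN → shear rupture governs the shear term.
R_n = 764.1 + 1.0 × 450 × 290 / 1000 = 894.6 kN.
Allowable strength R_n/Ω = 894.6 / 2 = 447 kN.

447 kN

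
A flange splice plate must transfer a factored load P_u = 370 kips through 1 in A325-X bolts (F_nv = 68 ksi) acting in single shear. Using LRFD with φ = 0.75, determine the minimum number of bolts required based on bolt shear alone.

A_b = π·1²/4 = 0.7854 in².
Per-bolt design strength φR_n = 0.75 × 68 × 0.7854 × 1 = 40.06 kips.
n ≥ 370 / 40.06 = 9.237 → use 10 bolts.

10 bolts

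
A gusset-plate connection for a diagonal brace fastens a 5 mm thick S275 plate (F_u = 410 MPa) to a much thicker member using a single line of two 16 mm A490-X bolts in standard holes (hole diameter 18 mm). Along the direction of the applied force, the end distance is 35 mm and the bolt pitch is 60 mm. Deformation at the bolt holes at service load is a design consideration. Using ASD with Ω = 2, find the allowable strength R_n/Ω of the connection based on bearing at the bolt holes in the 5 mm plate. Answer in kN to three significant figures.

Per bolt r_n = 1.2 l_c t F_u ≤ 2.4 d t F_u; upper limit = 2.4 × 16 × 5 × 410 / 1000 = 78.72 kN.
Edge bolt: l_c = 35 − 18/2 = 26 mm → 1.2 × 26 × 5 × 410 / 1000 = 63.96 → r_n = 63.96 kN.
Interior bolts: l_c = 60 − 18 = 42 mm → 1.2 × 42 × 5 × 410 / 1000 = 103.3 → r_n = 78.72 kN.
R_n = 1 × 63.96 + 1 × 78.72 = 142.7 kN.
Allowable strength R_n/Ω = 142.7 / 2 = 71.3 kN.

71.3 kN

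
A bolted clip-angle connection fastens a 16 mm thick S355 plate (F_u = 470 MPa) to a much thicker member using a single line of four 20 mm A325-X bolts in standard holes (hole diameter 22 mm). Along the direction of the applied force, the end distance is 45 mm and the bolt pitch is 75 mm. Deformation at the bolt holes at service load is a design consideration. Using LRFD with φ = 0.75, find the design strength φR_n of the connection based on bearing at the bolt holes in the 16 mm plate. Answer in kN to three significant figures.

1040 kN

Per bolt r_n = 1.2 l_c t F_u ≤ 2.4 d t F_u; upper limit = 2.4 × 20 × 16 × 470 / 1000 = 361 kN.
Edge bolt: l_c = 45 − 22/2 = 34 mm → 1.2 × 34 × 16 × 470 / 1000 = 306.8 → r_n = 306.8 kN.
Interior bolts: l_c = 75 − 22 = 53 mm → 1.2 × 53 × 16 × 470 / 1000 = 478.3 → r_n = 361 kN.
R_n = 1 × 306.8 + 3 × 361 = 1390 kN.
Design strength φR_n = 0.75 × 1390 = 1040 kN.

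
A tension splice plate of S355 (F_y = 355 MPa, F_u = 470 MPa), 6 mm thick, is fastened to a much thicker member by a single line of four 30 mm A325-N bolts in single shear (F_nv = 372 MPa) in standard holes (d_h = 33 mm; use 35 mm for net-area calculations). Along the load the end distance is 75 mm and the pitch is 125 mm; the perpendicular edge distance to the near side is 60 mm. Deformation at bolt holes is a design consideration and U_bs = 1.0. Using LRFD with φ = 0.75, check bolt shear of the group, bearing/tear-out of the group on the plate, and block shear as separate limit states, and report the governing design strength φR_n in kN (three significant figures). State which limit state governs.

Bolt shear: A_b = π·30²/4 = 706.9 mm²; R_n = 372 × 706.9 × 4 × 1 / 1000 = 1052 kN → 0.75 × 1052 = 789 kN.
Bearing: edge l_c = 58.5, r_n = 198 kN; interior l_c = 92, r_n = 203 kN; R_n = 198 + 3·203 = 807.1 kN → 605 kN.
Block shear: A_gv = 2700, A_nv = 1965, A_nt = 255 mm²; R_n = min(0.6F_uA_nv, 0.6F_yA_gv) + U_bs·F_u·A_nt = 674 kN → 505 kN.
Block shear governs: 505 kN.

505 kN (block shear governs)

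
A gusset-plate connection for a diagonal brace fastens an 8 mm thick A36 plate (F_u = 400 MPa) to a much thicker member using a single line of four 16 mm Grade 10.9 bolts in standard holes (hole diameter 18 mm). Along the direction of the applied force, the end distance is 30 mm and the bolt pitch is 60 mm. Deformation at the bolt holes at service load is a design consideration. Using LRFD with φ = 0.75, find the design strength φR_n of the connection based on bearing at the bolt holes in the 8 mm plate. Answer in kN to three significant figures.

Per bolt r_n = 1.2 l_c t F_u ≤ 2.4 d t F_u; upper limit = 2.4 × 16 × 8 × 400 / 1000 = 122.9 kN.
Edge bolt: l_c = 30 − 18/2 = 21 mm → 1.2 × 21 × 8 × 400 / 1000 = 80.64 → r_n = 80.64 kN.
Interior bolts: l_c = 60 − 18 = 42 mm → 1.2 × 42 × 8 × 400 / 1000 = 161.3 → r_n = 122.9 kN.
R_n = 1 × 80.64 + 3 × 122.9 = 449.3 kN.
Design strength φR_n = 0.75 × 449.3 = 337 kN.

337 kN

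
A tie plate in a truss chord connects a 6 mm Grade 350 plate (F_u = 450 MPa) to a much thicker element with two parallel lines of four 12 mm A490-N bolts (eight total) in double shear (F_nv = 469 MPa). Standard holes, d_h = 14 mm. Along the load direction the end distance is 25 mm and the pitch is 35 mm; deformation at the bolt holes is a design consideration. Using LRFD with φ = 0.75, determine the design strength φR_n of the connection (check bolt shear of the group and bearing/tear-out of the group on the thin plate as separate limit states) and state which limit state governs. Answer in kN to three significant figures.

394 kN (bearing governs)

Bolt shear: A_b = π·12²/4 = 113.1 mm²; R_n = 469 × 113.1 × 8 × 2 / 1000 = 848.7 kN → 0.75 × 848.7 = 637 kN.
Bearing (1.2 l_c t F_u ≤ 2.4 d t F_u): upper limit = 2.4·12·6·450 / 1000 = 77.76 kN.
  Edge l_c = 25 − 14/2 = 18 → r_n = 58.32 kN; interior l_c = 35 − 14 = 21 → r_n = 68.04 kN.
  R_n,bearing = 2·58.32 + 6·68.04 = 524.9 kN → 0.75 × 524.9 = 394 kN.
Bearing governs: 394 kN.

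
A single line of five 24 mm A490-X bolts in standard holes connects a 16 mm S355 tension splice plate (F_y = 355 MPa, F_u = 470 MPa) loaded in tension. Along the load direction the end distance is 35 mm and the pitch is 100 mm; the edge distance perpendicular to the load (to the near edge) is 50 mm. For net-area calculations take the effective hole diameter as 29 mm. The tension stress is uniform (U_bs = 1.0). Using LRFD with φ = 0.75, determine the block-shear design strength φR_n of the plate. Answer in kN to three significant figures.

Shear plane L_v = 35 + 4·100 = 435 mm; A_gv = 435 × 16 = 6960 mm².
A_nv = (435 − 4.5·29) × 16 = 4872 mm².
A_nt = (50 − 0.5·29) × 16 = 568 mm².
0.6 F_u A_nv = 1374 kN; 0.6 F_y A_gv = 1482 kN → shear rupture governs the shear term.
R_n = 1374 + 1.0 × 470 × 568 / 1000 = 1641 kN.
Design strength φR_n = 0.75 × 1641 = 1230 kN.

1230 kN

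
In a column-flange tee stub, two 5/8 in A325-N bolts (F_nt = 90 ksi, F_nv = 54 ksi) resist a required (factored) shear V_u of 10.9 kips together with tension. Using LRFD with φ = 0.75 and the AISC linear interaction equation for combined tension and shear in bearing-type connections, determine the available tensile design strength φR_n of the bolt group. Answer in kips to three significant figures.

35.7 kips

A_b = π·0.625²/4 = 0.3068 in²; f_rv = 10.9 / (2 × 0.3068) = 17.76 ksi.
F'_nt = 1.3 F_nt − (F_nt / φF_nv) f_rv = 1.3·90 − (90/(0.75·54))·17.76 = 77.52 ksi, capped at F_nt → F'_nt = 77.52 ksi.
R_n = F'_nt · A_b · n = 77.52 × 0.3068 × 2 = 47.57 kips.
Design strength φR_n = 0.75 × 47.57 = 35.7 kips.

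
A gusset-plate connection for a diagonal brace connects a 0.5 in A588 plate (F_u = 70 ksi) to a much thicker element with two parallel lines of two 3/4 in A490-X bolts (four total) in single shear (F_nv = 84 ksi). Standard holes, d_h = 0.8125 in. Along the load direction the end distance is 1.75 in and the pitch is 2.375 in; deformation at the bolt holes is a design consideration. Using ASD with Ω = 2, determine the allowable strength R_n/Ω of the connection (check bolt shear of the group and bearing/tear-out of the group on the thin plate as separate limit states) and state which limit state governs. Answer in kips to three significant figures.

74.2 kips (bolt shear governs)

Bolt shear: A_b = π·0.75²/4 = 0.4418 in²; R_n = 84 × 0.4418 × 4 × 1 = 148.4 kips → 148.4 / 2 = 74.2 kips.
Bearing (1.2 l_c t F_u ≤ 2.4 d t F_u): upper limit = 2.4·0.75·0.5·70 = 63 kips.
  Edge l_c = 1.75 − 0.8125/2 = 1.344 → r_n = 56.44 kips; interior l_c = 2.375 − 0.8125 = 1.562 → r_n = 63 kips.
  R_n,bearing = 2·56.44 + 2·63 = 238.9 kips → 238.9 / 2 = 119 kips.
Bolt shear governs: 74.2 kips.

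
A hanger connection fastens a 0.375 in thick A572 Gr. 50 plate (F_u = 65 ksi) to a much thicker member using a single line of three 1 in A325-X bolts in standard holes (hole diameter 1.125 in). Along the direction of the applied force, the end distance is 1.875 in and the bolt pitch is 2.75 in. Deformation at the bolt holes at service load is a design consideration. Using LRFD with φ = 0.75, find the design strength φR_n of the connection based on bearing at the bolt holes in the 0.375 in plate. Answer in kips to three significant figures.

Per bolt r_n = 1.2 l_c t F_u ≤ 2.4 d t F_u; upper limit = 2.4 × 1 × 0.375 × 65 = 58.5 kips.
Edge bolt: l_c = 1.875 − 1.125/2 = 1.312 in → 1.2 × 1.312 × 0.375 × 65 = 38.39 → r_n = 38.39 kips.
Interior bolts: l_c = 2.75 − 1.125 = 1.625 in → 1.2 × 1.625 × 0.375 × 65 = 47.53 → r_n = 47.53 kips.
R_n = 1 × 38.39 + 2 × 47.53 = 133.5 kips.
Design strength φR_n = 0.75 × 133.5 = 100 kips.

100 kips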